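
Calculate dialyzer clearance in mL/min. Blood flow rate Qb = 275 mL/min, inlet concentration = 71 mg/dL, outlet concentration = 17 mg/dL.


K = Qb * (Cb_in - Cb_out) / Cb_in
K = 275 * (71 - 17) / 71
K = 209.2 mL/min


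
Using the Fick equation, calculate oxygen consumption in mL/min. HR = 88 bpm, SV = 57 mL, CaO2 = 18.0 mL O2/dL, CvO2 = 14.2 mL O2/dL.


CO = HR*SV = 88*57/1000 = 5.016 L/min
a-v O2 diff = 18.0 - 14.2 = 3.8 mL/dL
VO2 = CO * (CaO2-CvO2) * 10 dL/L
VO2 = 5.016 * 3.8 * 10
VO2 = 190.6 mL/min


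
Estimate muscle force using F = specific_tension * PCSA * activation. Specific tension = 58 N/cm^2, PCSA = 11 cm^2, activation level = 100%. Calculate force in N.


F = sigma * PCSA * activation
F = 58 * 11 * 1
F = 638 N


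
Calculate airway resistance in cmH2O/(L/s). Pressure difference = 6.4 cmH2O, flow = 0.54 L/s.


R = dP / flow
R = 6.4 / 0.54
R = 11.85 cmH2O/(L/s)


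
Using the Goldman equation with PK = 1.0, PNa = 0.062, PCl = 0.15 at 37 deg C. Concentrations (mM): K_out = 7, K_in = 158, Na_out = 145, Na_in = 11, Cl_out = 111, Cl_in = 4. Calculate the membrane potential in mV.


Vm = (RT/F)*ln((PK*Ko + PNa*Nao + PCl*Cli)/(PK*Ki + PNa*Nai + PCl*Clo))
Numer = 16.59, Denom = 175.332
Vm = -63.01 mV


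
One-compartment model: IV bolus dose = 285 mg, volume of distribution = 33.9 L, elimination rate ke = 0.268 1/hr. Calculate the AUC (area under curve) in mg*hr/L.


C0 = Dose/Vd = 285/33.9 = 8.40708 mg/L
AUC = C0/ke = 8.40708/0.268
AUC = 31.37 mg*hr/L


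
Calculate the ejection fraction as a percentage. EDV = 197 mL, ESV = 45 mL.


SV = EDV - ESV = 197 - 45 = 152 mL
EF = SV/EDV * 100 = 152/197 * 100
EF = 77.16%


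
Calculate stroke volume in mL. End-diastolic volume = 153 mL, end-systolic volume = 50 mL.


SV = EDV - ESV
SV = 153 - 50
SV = 103 mL


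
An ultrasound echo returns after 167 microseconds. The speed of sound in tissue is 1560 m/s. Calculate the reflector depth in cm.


depth = c * t / 2
t = 167 us = 1.6700e-04 s
depth = 1560 * 1.6700e-04 / 2
depth = 0.13026 m = 13.026 cm


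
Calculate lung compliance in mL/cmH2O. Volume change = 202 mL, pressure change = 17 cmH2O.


C = dV / dP
C = 202 / 17
C = 11.88 mL/cmH2O


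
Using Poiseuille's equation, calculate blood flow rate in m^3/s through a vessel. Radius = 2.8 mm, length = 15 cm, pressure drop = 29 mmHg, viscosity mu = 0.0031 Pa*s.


Q = pi*r^4*dP / (8*mu*L)
r = 0.0028 m, L = 0.15 m
dP = 29 mmHg = 3866.338 Pa
Q = 2.0070e-04 m^3/s


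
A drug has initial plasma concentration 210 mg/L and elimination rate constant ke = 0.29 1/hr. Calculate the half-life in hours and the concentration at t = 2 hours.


t_half = ln(2) / ke = 0.693147 / 0.29 = 2.39 hr
C(t) = C0 * exp(-ke*t) = 210 * exp(-0.29*2)
C(2) = 117.6 mg/L


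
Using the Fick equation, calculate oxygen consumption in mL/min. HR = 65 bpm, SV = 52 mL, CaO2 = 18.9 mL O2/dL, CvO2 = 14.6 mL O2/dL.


CO = HR*SV = 65*52/1000 = 3.38 L/min
a-v O2 diff = 18.9 - 14.6 = 4.3 mL/dL
VO2 = CO * (CaO2-CvO2) * 10 dL/L
VO2 = 3.38 * 4.3 * 10
VO2 = 145.3 mL/min


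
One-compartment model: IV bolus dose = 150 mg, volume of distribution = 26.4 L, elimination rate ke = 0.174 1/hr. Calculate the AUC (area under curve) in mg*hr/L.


C0 = Dose/Vd = 150/26.4 = 5.68182 mg/L
AUC = C0/ke = 5.68182/0.174
AUC = 32.65 mg*hr/L


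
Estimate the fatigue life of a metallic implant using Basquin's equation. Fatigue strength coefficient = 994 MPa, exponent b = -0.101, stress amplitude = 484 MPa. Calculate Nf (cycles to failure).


sigma_a = sigma_f' * (2Nf)^b
2Nf = (sigma_a/sigma_f')^(1/b)
2Nf = (484/994)^(1/-0.101)
2Nf = 1242.9841
Nf = 621.5


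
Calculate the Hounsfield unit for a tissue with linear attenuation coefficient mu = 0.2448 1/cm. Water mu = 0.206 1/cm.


HU = ((mu_tissue - mu_water) / mu_water) * 1000
HU = ((0.2448 - 0.206) / 0.206) * 1000
HU = 188.3


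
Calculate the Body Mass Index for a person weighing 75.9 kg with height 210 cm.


BMI = weight / height^2
height = 210 cm = 2.1 m
BMI = 75.9 / 2.1^2
BMI = 17.21 kg/m^2


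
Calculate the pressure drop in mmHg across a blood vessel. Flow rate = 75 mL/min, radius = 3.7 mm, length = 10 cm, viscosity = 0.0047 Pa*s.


dP = 8*mu*L*Q / (pi*r^4)
Q = 75 mL/min = 1.25e-06 m^3/s
dP = 7.98254 Pa = 7.98254 / 133.322 mmHg = 0.05987 mmHg


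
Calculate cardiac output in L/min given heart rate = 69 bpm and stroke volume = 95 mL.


CO = HR * SV
CO = 69 * 95 / 1000
CO = 6.555 L/min


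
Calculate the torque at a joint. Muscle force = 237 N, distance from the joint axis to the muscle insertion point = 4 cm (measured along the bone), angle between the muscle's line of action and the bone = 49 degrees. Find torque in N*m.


Torque = F * d * sin(theta)   (moment arm = d*sin(theta))
d = 4 cm = 0.04 m
Torque = 237 * 0.04 * sin(49)
Torque = 7.155 N*m


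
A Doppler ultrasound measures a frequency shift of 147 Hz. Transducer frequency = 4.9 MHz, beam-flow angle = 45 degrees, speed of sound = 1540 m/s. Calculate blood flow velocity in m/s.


v = fd * c / (2 * f0 * cos(theta))
v = 147 * 1540 / (2 * 4.9000e+06 * cos(45))
v = 0.03267 m/s


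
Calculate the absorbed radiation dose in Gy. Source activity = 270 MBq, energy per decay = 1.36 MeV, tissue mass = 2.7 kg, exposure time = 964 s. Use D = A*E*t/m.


A = 270 MBq = 2.7000e+08 Bq
E = 1.36 MeV = 2.17872e-13 J
D = A*E*t/m = 2.7000e+08*2.17872e-13*964/2.7
D = 0.021 Gy


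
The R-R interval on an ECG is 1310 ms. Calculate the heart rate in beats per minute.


HR = 60 / RR_interval(s)
RR = 1310 ms = 1.31 s
HR = 60 / 1.31 = 45.8 bpm


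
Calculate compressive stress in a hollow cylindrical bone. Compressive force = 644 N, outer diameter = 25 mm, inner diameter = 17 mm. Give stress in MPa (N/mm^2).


A = pi*(r_o^2 - r_i^2)
r_o = 12.5 mm, r_i = 8.5 mm
A = 263.894 mm^2
sigma = F/A = 644 / 263.894
sigma = 2.44 MPa


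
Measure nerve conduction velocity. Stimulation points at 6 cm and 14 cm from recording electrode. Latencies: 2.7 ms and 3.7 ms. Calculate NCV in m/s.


Distance = (14 - 6) / 100 = 0.08 m
dt = (3.7 - 2.7) / 1000 = 0.001 s
NCV = dist / dt = 80 m/s


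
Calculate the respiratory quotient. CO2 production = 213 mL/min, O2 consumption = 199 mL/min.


RQ = VCO2 / VO2
RQ = 213 / 199
RQ = 1.07


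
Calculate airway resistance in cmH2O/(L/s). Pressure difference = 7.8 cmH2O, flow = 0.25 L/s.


R = dP / flow
R = 7.8 / 0.25
R = 31.2 cmH2O/(L/s)


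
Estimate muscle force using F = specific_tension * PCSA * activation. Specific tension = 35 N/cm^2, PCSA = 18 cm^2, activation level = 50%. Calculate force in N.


F = sigma * PCSA * activation
F = 35 * 18 * 0.5
F = 315 N


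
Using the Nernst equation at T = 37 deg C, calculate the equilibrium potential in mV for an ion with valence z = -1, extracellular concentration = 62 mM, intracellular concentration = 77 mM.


E = (RT/(zF)) * ln(C_out/C_in)
T = 37 + 273.15 = 310.15 K
E = (8.314 * 310.15 / (-1 * 96485)) * ln(62/77)
E = 5.791 mV


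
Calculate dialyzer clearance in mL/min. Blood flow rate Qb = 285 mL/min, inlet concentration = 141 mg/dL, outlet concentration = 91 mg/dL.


K = Qb * (Cb_in - Cb_out) / Cb_in
K = 285 * (141 - 91) / 141
K = 101.1 mL/min


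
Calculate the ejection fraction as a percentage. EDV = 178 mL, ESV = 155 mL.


SV = EDV - ESV = 178 - 155 = 23 mL
EF = SV/EDV * 100 = 23/178 * 100
EF = 12.92%


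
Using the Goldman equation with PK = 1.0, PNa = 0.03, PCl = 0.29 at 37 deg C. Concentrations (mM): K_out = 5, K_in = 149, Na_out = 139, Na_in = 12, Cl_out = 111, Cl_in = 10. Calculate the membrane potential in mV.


Vm = (RT/F)*ln((PK*Ko + PNa*Nao + PCl*Cli)/(PK*Ki + PNa*Nai + PCl*Clo))
Numer = 12.07, Denom = 181.55
Vm = -72.45 mV


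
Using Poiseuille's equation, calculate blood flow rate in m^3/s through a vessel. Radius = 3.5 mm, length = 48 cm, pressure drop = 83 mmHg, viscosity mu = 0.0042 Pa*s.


Q = pi*r^4*dP / (8*mu*L)
r = 0.0035 m, L = 0.48 m
dP = 83 mmHg = 11065.726 Pa
Q = 3.2346e-04 m^3/s


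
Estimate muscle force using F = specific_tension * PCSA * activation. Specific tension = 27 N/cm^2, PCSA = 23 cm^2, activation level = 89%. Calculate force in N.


F = sigma * PCSA * activation
F = 27 * 23 * 0.89
F = 552.7 N


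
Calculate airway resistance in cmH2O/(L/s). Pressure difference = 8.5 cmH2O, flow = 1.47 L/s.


R = dP / flow
R = 8.5 / 1.47
R = 5.782 cmH2O/(L/s)


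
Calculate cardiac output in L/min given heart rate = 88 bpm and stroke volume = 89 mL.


CO = HR * SV
CO = 88 * 89 / 1000
CO = 7.832 L/min


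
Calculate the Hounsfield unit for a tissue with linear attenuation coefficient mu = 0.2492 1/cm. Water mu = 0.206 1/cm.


HU = ((mu_tissue - mu_water) / mu_water) * 1000
HU = ((0.2492 - 0.206) / 0.206) * 1000
HU = 209.7


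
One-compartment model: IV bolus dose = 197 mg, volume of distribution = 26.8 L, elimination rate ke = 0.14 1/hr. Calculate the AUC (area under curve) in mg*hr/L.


C0 = Dose/Vd = 197/26.8 = 7.35075 mg/L
AUC = C0/ke = 7.35075/0.14
AUC = 52.51 mg*hr/L


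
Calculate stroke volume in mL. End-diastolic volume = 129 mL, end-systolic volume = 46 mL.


SV = EDV - ESV
SV = 129 - 46
SV = 83 mL


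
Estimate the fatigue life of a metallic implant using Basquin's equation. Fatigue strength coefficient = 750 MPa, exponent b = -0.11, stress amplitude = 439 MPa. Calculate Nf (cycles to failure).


sigma_a = sigma_f' * (2Nf)^b
2Nf = (sigma_a/sigma_f')^(1/b)
2Nf = (439/750)^(1/-0.11)
2Nf = 130.17148
Nf = 65.09


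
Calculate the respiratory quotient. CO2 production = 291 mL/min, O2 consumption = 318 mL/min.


RQ = VCO2 / VO2
RQ = 291 / 318
RQ = 0.9151


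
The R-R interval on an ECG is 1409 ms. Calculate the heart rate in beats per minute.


HR = 60 / RR_interval(s)
RR = 1409 ms = 1.409 s
HR = 60 / 1.409 = 42.58 bpm


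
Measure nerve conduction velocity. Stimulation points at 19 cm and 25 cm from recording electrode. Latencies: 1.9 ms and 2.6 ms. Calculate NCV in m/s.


Distance = (25 - 19) / 100 = 0.06 m
dt = (2.6 - 1.9) / 1000 = 7.0000e-04 s
NCV = dist / dt = 85.71 m/s


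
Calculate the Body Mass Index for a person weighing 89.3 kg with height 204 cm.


BMI = weight / height^2
height = 204 cm = 2.04 m
BMI = 89.3 / 2.04^2
BMI = 21.46 kg/m^2


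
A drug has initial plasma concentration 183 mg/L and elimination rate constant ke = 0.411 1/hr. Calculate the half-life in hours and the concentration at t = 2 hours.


t_half = ln(2) / ke = 0.693147 / 0.411 = 1.686 hr
C(t) = C0 * exp(-ke*t) = 183 * exp(-0.411*2)
C(2) = 80.44 mg/L


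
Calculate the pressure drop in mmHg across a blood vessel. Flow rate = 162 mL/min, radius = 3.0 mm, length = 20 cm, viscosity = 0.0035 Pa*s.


dP = 8*mu*L*Q / (pi*r^4)
Q = 162 mL/min = 2.7e-06 m^3/s
dP = 59.4178 Pa = 59.4178 / 133.322 mmHg = 0.4457 mmHg


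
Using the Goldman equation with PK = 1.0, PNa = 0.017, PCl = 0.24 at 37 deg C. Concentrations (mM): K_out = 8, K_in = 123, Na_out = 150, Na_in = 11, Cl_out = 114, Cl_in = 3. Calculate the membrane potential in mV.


Vm = (RT/F)*ln((PK*Ko + PNa*Nao + PCl*Cli)/(PK*Ki + PNa*Nai + PCl*Clo))
Numer = 11.27, Denom = 150.547
Vm = -69.28 mV


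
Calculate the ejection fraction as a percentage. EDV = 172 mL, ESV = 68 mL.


SV = EDV - ESV = 172 - 68 = 104 mL
EF = SV/EDV * 100 = 104/172 * 100
EF = 60.47%


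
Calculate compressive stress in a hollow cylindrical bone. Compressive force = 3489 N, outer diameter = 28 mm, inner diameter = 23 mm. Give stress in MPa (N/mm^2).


A = pi*(r_o^2 - r_i^2)
r_o = 14 mm, r_i = 11.5 mm
A = 200.277 mm^2
sigma = F/A = 3489 / 200.277
sigma = 17.42 MPa


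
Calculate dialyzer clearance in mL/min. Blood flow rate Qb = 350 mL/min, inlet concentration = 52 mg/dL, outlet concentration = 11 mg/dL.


K = Qb * (Cb_in - Cb_out) / Cb_in
K = 350 * (52 - 11) / 52
K = 276 mL/min


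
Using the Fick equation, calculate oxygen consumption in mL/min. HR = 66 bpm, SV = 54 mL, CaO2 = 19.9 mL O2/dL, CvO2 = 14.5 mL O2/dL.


CO = HR*SV = 66*54/1000 = 3.564 L/min
a-v O2 diff = 19.9 - 14.5 = 5.4 mL/dL
VO2 = CO * (CaO2-CvO2) * 10 dL/L
VO2 = 3.564 * 5.4 * 10
VO2 = 192.5 mL/min


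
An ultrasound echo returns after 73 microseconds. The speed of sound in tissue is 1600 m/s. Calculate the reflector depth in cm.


depth = c * t / 2
t = 73 us = 7.3000e-05 s
depth = 1600 * 7.3000e-05 / 2
depth = 0.0584 m = 5.84 cm


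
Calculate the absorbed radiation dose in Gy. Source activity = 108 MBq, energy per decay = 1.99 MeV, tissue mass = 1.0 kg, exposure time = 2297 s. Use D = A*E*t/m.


A = 108 MBq = 1.0800e+08 Bq
E = 1.99 MeV = 3.18798e-13 J
D = A*E*t/m = 1.0800e+08*3.18798e-13*2297/1.0
D = 0.07909 Gy


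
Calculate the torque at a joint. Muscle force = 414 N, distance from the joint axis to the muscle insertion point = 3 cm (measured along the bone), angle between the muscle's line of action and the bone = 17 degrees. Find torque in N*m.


Torque = F * d * sin(theta)   (moment arm = d*sin(theta))
d = 3 cm = 0.03 m
Torque = 414 * 0.03 * sin(17)
Torque = 3.631 N*m


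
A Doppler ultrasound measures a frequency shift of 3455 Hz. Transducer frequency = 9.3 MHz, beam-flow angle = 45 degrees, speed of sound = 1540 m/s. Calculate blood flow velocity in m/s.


v = fd * c / (2 * f0 * cos(theta))
v = 3455 * 1540 / (2 * 9.3000e+06 * cos(45))
v = 0.4045 m/s


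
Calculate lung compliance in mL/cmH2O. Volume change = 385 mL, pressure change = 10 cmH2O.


C = dV / dP
C = 385 / 10
C = 38.5 mL/cmH2O


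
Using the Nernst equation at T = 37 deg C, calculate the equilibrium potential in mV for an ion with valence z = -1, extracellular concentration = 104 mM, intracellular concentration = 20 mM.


E = (RT/(zF)) * ln(C_out/C_in)
T = 37 + 273.15 = 310.15 K
E = (8.314 * 310.15 / (-1 * 96485)) * ln(104/20)
E = -44.06 mV


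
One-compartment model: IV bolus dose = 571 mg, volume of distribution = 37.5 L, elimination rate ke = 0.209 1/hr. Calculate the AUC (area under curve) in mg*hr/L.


C0 = Dose/Vd = 571/37.5 = 15.2267 mg/L
AUC = C0/ke = 15.2267/0.209
AUC = 72.86 mg*hr/L


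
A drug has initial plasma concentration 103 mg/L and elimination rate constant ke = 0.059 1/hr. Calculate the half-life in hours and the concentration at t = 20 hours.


t_half = ln(2) / ke = 0.693147 / 0.059 = 11.75 hr
C(t) = C0 * exp(-ke*t) = 103 * exp(-0.059*20)
C(20) = 31.65 mg/L


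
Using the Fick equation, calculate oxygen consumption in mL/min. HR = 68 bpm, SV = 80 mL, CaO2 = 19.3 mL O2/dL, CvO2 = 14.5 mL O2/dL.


CO = HR*SV = 68*80/1000 = 5.44 L/min
a-v O2 diff = 19.3 - 14.5 = 4.8 mL/dL
VO2 = CO * (CaO2-CvO2) * 10 dL/L
VO2 = 5.44 * 4.8 * 10
VO2 = 261.1 mL/min


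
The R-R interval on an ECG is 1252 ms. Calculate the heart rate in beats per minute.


HR = 60 / RR_interval(s)
RR = 1252 ms = 1.252 s
HR = 60 / 1.252 = 47.92 bpm


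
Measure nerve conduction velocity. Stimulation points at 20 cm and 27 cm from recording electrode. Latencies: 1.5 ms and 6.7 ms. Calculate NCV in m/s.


Distance = (27 - 20) / 100 = 0.07 m
dt = (6.7 - 1.5) / 1000 = 0.0052 s
NCV = dist / dt = 13.46 m/s


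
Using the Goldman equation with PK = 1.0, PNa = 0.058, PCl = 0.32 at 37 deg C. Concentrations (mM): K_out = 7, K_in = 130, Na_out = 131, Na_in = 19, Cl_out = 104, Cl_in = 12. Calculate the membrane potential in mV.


Vm = (RT/F)*ln((PK*Ko + PNa*Nao + PCl*Cli)/(PK*Ki + PNa*Nai + PCl*Clo))
Numer = 18.438, Denom = 164.382
Vm = -58.47 mV


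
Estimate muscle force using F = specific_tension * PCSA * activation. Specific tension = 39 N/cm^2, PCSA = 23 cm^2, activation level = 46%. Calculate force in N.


F = sigma * PCSA * activation
F = 39 * 23 * 0.46
F = 412.6 N


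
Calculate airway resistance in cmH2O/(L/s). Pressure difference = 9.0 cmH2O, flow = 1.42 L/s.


R = dP / flow
R = 9.0 / 1.42
R = 6.338 cmH2O/(L/s)


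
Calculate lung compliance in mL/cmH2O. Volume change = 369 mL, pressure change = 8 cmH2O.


C = dV / dP
C = 369 / 8
C = 46.12 mL/cmH2O


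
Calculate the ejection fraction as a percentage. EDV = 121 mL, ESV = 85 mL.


SV = EDV - ESV = 121 - 85 = 36 mL
EF = SV/EDV * 100 = 36/121 * 100
EF = 29.75%


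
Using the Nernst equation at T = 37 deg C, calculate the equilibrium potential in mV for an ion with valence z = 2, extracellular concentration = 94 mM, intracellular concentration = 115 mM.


E = (RT/(zF)) * ln(C_out/C_in)
T = 37 + 273.15 = 310.15 K
E = (8.314 * 310.15 / (2 * 96485)) * ln(94/115)
E = -2.694 mV


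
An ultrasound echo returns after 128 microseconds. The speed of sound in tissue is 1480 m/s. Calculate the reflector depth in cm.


depth = c * t / 2
t = 128 us = 1.2800e-04 s
depth = 1480 * 1.2800e-04 / 2
depth = 0.09472 m = 9.472 cm


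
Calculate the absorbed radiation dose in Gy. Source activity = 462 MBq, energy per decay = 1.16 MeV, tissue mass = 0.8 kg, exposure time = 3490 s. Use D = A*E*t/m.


A = 462 MBq = 4.6200e+08 Bq
E = 1.16 MeV = 1.85832e-13 J
D = A*E*t/m = 4.6200e+08*1.85832e-13*3490/0.8
D = 0.3745 Gy


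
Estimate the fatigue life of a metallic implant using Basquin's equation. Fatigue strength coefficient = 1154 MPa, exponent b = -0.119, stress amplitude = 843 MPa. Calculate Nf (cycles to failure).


sigma_a = sigma_f' * (2Nf)^b
2Nf = (sigma_a/sigma_f')^(1/b)
2Nf = (843/1154)^(1/-0.119)
2Nf = 13.99702
Nf = 6.999


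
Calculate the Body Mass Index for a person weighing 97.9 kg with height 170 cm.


BMI = weight / height^2
height = 170 cm = 1.7 m
BMI = 97.9 / 1.7^2
BMI = 33.88 kg/m^2


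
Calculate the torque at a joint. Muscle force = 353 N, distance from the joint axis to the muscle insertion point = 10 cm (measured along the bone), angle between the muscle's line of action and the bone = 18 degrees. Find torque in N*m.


Torque = F * d * sin(theta)   (moment arm = d*sin(theta))
d = 10 cm = 0.1 m
Torque = 353 * 0.1 * sin(18)
Torque = 10.91 N*m


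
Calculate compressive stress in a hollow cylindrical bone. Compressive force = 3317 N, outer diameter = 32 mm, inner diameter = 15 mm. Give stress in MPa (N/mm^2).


A = pi*(r_o^2 - r_i^2)
r_o = 16 mm, r_i = 7.5 mm
A = 627.533 mm^2
sigma = F/A = 3317 / 627.533
sigma = 5.286 MPa


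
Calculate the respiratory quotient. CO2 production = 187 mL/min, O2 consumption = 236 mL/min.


RQ = VCO2 / VO2
RQ = 187 / 236
RQ = 0.7924


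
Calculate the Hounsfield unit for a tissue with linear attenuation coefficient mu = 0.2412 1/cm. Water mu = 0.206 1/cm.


HU = ((mu_tissue - mu_water) / mu_water) * 1000
HU = ((0.2412 - 0.206) / 0.206) * 1000
HU = 170.9


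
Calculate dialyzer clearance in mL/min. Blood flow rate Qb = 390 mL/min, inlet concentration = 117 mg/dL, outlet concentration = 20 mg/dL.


K = Qb * (Cb_in - Cb_out) / Cb_in
K = 390 * (117 - 20) / 117
K = 323.3 mL/min


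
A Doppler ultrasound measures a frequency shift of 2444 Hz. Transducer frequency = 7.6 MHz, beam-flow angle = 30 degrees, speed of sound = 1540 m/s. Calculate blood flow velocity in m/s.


v = fd * c / (2 * f0 * cos(theta))
v = 2444 * 1540 / (2 * 7.6000e+06 * cos(30))
v = 0.2859 m/s


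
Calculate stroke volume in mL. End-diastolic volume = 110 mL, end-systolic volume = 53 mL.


SV = EDV - ESV
SV = 110 - 53
SV = 57 mL


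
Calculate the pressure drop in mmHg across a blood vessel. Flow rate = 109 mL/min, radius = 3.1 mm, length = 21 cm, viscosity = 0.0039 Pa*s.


dP = 8*mu*L*Q / (pi*r^4)
Q = 109 mL/min = 1.81667e-06 m^3/s
dP = 41.0254 Pa = 41.0254 / 133.322 mmHg = 0.3077 mmHg


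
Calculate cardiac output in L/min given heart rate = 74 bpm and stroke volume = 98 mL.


CO = HR * SV
CO = 74 * 98 / 1000
CO = 7.252 L/min


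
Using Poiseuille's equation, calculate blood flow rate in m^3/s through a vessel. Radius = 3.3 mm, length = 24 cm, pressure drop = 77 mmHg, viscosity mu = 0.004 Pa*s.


Q = pi*r^4*dP / (8*mu*L)
r = 0.0033 m, L = 0.24 m
dP = 77 mmHg = 10265.794 Pa
Q = 4.9801e-04 m^3/s


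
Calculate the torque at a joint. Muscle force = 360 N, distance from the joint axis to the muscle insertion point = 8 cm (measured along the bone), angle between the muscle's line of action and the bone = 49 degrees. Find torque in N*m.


Torque = F * d * sin(theta)   (moment arm = d*sin(theta))
d = 8 cm = 0.08 m
Torque = 360 * 0.08 * sin(49)
Torque = 21.74 N*m


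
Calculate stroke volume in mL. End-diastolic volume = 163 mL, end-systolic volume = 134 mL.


SV = EDV - ESV
SV = 163 - 134
SV = 29 mL


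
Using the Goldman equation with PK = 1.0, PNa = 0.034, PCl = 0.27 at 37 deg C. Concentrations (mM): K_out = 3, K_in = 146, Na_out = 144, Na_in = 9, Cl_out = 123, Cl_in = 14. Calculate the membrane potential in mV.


Vm = (RT/F)*ln((PK*Ko + PNa*Nao + PCl*Cli)/(PK*Ki + PNa*Nai + PCl*Clo))
Numer = 11.676, Denom = 179.516
Vm = -73.03 mV


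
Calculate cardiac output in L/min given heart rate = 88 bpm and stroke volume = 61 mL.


CO = HR * SV
CO = 88 * 61 / 1000
CO = 5.368 L/min


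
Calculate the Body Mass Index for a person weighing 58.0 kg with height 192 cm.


BMI = weight / height^2
height = 192 cm = 1.92 m
BMI = 58.0 / 1.92^2
BMI = 15.73 kg/m^2


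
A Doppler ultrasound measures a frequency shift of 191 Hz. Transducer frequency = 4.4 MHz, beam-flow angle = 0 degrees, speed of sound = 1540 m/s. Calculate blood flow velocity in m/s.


v = fd * c / (2 * f0 * cos(theta))
v = 191 * 1540 / (2 * 4.4000e+06 * cos(0))
v = 0.03343 m/s


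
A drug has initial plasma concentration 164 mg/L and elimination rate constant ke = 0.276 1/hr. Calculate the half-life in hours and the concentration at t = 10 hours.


t_half = ln(2) / ke = 0.693147 / 0.276 = 2.511 hr
C(t) = C0 * exp(-ke*t) = 164 * exp(-0.276*10)
C(10) = 10.38 mg/L


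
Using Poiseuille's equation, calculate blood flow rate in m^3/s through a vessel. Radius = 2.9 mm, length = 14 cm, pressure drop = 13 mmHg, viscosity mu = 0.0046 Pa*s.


Q = pi*r^4*dP / (8*mu*L)
r = 0.0029 m, L = 0.14 m
dP = 13 mmHg = 1733.186 Pa
Q = 7.4750e-05 m^3/s


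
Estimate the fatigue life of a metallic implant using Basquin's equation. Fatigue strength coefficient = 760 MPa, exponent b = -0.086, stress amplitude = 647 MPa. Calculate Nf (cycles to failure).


sigma_a = sigma_f' * (2Nf)^b
2Nf = (sigma_a/sigma_f')^(1/b)
2Nf = (647/760)^(1/-0.086)
2Nf = 6.4997847
Nf = 3.25


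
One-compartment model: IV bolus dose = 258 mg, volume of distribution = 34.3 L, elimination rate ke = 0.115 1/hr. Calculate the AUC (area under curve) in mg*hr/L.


C0 = Dose/Vd = 258/34.3 = 7.52187 mg/L
AUC = C0/ke = 7.52187/0.115
AUC = 65.41 mg*hr/L


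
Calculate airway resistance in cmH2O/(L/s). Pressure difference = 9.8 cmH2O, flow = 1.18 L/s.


R = dP / flow
R = 9.8 / 1.18
R = 8.305 cmH2O/(L/s)


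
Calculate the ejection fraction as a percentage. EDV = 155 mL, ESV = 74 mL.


SV = EDV - ESV = 155 - 74 = 81 mL
EF = SV/EDV * 100 = 81/155 * 100
EF = 52.26%


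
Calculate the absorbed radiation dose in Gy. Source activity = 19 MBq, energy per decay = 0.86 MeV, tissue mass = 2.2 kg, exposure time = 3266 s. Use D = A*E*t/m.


A = 19 MBq = 1.9000e+07 Bq
E = 0.86 MeV = 1.37772e-13 J
D = A*E*t/m = 1.9000e+07*1.37772e-13*3266/2.2
D = 0.003886 Gy


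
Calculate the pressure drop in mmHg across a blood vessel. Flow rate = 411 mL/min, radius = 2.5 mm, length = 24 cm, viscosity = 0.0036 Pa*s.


dP = 8*mu*L*Q / (pi*r^4)
Q = 411 mL/min = 6.85e-06 m^3/s
dP = 385.82 Pa = 385.82 / 133.322 mmHg = 2.894 mmHg


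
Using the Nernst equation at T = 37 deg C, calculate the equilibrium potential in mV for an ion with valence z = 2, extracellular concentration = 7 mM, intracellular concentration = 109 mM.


E = (RT/(zF)) * ln(C_out/C_in)
T = 37 + 273.15 = 310.15 K
E = (8.314 * 310.15 / (2 * 96485)) * ln(7/109)
E = -36.69 mV


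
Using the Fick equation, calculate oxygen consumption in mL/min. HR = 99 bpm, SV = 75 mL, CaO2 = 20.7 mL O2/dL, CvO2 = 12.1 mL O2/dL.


CO = HR*SV = 99*75/1000 = 7.425 L/min
a-v O2 diff = 20.7 - 12.1 = 8.6 mL/dL
VO2 = CO * (CaO2-CvO2) * 10 dL/L
VO2 = 7.425 * 8.6 * 10
VO2 = 638.5 mL/min


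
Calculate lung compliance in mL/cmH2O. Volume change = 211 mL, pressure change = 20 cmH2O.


C = dV / dP
C = 211 / 20
C = 10.55 mL/cmH2O


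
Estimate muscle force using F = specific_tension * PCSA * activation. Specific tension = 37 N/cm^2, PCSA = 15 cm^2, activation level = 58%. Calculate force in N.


F = sigma * PCSA * activation
F = 37 * 15 * 0.58
F = 321.9 N


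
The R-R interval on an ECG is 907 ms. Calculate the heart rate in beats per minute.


HR = 60 / RR_interval(s)
RR = 907 ms = 0.907 s
HR = 60 / 0.907 = 66.15 bpm


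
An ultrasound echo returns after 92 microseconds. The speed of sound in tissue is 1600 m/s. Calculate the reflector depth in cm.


depth = c * t / 2
t = 92 us = 9.2000e-05 s
depth = 1600 * 9.2000e-05 / 2
depth = 0.0736 m = 7.36 cm


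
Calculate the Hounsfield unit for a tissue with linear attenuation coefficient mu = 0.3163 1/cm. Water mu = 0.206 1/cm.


HU = ((mu_tissue - mu_water) / mu_water) * 1000
HU = ((0.3163 - 0.206) / 0.206) * 1000
HU = 535.4


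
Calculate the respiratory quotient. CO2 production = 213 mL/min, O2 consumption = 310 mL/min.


RQ = VCO2 / VO2
RQ = 213 / 310
RQ = 0.6871


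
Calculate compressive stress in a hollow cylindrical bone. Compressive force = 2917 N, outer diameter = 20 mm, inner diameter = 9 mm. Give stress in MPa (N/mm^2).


A = pi*(r_o^2 - r_i^2)
r_o = 10 mm, r_i = 4.5 mm
A = 250.542 mm^2
sigma = F/A = 2917 / 250.542
sigma = 11.64 MPa


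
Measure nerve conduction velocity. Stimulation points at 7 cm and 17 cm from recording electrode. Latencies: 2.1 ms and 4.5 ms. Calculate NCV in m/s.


Distance = (17 - 7) / 100 = 0.1 m
dt = (4.5 - 2.1) / 1000 = 0.0024 s
NCV = dist / dt = 41.67 m/s


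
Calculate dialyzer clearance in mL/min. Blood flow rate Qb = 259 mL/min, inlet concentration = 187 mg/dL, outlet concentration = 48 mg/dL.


K = Qb * (Cb_in - Cb_out) / Cb_in
K = 259 * (187 - 48) / 187
K = 192.5 mL/min


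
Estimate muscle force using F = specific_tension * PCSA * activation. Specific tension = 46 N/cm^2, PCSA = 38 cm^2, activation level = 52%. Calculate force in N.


F = sigma * PCSA * activation
F = 46 * 38 * 0.52
F = 909 N


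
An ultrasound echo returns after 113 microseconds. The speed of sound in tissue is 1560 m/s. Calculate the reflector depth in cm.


depth = c * t / 2
t = 113 us = 1.1300e-04 s
depth = 1560 * 1.1300e-04 / 2
depth = 0.08814 m = 8.814 cm


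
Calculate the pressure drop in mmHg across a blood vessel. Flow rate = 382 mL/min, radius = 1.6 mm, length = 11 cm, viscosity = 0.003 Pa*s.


dP = 8*mu*L*Q / (pi*r^4)
Q = 382 mL/min = 6.36667e-06 m^3/s
dP = 816.369 Pa = 816.369 / 133.322 mmHg = 6.123 mmHg


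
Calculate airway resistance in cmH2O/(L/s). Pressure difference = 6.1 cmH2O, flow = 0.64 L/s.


R = dP / flow
R = 6.1 / 0.64
R = 9.531 cmH2O/(L/s)


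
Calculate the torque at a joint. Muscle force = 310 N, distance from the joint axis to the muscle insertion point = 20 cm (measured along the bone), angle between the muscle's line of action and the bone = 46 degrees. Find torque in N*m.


Torque = F * d * sin(theta)   (moment arm = d*sin(theta))
d = 20 cm = 0.2 m
Torque = 310 * 0.2 * sin(46)
Torque = 44.6 N*m


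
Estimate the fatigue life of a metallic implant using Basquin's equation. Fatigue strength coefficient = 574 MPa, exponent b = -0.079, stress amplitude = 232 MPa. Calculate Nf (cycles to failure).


sigma_a = sigma_f' * (2Nf)^b
2Nf = (sigma_a/sigma_f')^(1/b)
2Nf = (232/574)^(1/-0.079)
2Nf = 95510.136
Nf = 4.776e+04


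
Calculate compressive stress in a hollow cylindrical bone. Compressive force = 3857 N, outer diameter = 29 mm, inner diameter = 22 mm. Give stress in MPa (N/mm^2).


A = pi*(r_o^2 - r_i^2)
r_o = 14.5 mm, r_i = 11 mm
A = 280.387 mm^2
sigma = F/A = 3857 / 280.387
sigma = 13.76 MPa


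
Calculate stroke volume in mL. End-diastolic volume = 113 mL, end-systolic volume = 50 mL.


SV = EDV - ESV
SV = 113 - 50
SV = 63 mL


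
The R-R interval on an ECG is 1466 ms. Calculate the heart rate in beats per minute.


HR = 60 / RR_interval(s)
RR = 1466 ms = 1.466 s
HR = 60 / 1.466 = 40.93 bpm


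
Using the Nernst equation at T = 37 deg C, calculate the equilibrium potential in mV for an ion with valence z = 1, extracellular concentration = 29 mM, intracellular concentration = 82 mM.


E = (RT/(zF)) * ln(C_out/C_in)
T = 37 + 273.15 = 310.15 K
E = (8.314 * 310.15 / (1 * 96485)) * ln(29/82)
E = -27.78 mV


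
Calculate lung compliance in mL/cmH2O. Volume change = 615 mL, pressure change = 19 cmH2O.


C = dV / dP
C = 615 / 19
C = 32.37 mL/cmH2O


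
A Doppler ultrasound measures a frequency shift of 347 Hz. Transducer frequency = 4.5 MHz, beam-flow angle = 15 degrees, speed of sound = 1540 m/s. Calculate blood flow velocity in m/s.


v = fd * c / (2 * f0 * cos(theta))
v = 347 * 1540 / (2 * 4.5000e+06 * cos(15))
v = 0.06147 m/s


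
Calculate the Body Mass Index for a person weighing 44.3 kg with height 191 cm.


BMI = weight / height^2
height = 191 cm = 1.91 m
BMI = 44.3 / 1.91^2
BMI = 12.14 kg/m^2


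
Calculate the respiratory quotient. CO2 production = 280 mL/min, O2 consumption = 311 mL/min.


RQ = VCO2 / VO2
RQ = 280 / 311
RQ = 0.9003


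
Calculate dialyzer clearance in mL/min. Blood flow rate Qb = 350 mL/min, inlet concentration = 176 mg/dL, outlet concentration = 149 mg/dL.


K = Qb * (Cb_in - Cb_out) / Cb_in
K = 350 * (176 - 149) / 176
K = 53.69 mL/min


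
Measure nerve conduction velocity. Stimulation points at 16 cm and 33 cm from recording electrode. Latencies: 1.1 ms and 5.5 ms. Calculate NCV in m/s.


Distance = (33 - 16) / 100 = 0.17 m
dt = (5.5 - 1.1) / 1000 = 0.0044 s
NCV = dist / dt = 38.64 m/s


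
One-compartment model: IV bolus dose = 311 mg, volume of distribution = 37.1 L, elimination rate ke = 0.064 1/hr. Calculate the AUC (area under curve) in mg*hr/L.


C0 = Dose/Vd = 311/37.1 = 8.38275 mg/L
AUC = C0/ke = 8.38275/0.064
AUC = 131 mg*hr/L


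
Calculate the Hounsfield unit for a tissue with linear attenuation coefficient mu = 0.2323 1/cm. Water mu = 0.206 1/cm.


HU = ((mu_tissue - mu_water) / mu_water) * 1000
HU = ((0.2323 - 0.206) / 0.206) * 1000
HU = 127.7


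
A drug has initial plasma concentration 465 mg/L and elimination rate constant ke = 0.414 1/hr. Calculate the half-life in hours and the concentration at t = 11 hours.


t_half = ln(2) / ke = 0.693147 / 0.414 = 1.674 hr
C(t) = C0 * exp(-ke*t) = 465 * exp(-0.414*11)
C(11) = 4.894 mg/L


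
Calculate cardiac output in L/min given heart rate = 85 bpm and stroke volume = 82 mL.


CO = HR * SV
CO = 85 * 82 / 1000
CO = 6.97 L/min


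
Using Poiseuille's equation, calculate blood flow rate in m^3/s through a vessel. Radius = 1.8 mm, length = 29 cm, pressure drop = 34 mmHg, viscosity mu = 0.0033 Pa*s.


Q = pi*r^4*dP / (8*mu*L)
r = 0.0018 m, L = 0.29 m
dP = 34 mmHg = 4532.948 Pa
Q = 1.9526e-05 m^3/s


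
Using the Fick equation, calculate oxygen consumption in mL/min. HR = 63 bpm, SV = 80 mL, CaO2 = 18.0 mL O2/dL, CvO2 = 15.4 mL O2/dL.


CO = HR*SV = 63*80/1000 = 5.04 L/min
a-v O2 diff = 18.0 - 15.4 = 2.6 mL/dL
VO2 = CO * (CaO2-CvO2) * 10 dL/L
VO2 = 5.04 * 2.6 * 10
VO2 = 131 mL/min


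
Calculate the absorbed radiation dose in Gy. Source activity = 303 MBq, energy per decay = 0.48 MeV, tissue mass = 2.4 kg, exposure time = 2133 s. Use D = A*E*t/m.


A = 303 MBq = 3.0300e+08 Bq
E = 0.48 MeV = 7.6896e-14 J
D = A*E*t/m = 3.0300e+08*7.6896e-14*2133/2.4
D = 0.02071 Gy


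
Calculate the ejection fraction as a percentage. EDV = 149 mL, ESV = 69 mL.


SV = EDV - ESV = 149 - 69 = 80 mL
EF = SV/EDV * 100 = 80/149 * 100
EF = 53.69%


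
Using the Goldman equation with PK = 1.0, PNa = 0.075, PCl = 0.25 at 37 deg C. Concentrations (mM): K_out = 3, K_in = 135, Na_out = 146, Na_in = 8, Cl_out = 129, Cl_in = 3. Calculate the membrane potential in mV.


Vm = (RT/F)*ln((PK*Ko + PNa*Nao + PCl*Cli)/(PK*Ki + PNa*Nai + PCl*Clo))
Numer = 14.7, Denom = 167.85
Vm = -65.08 mV


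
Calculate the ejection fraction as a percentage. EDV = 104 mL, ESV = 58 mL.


SV = EDV - ESV = 104 - 58 = 46 mL
EF = SV/EDV * 100 = 46/104 * 100
EF = 44.23%


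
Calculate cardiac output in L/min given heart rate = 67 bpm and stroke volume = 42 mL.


CO = HR * SV
CO = 67 * 42 / 1000
CO = 2.814 L/min


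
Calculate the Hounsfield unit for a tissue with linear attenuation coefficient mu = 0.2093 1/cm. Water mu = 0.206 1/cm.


HU = ((mu_tissue - mu_water) / mu_water) * 1000
HU = ((0.2093 - 0.206) / 0.206) * 1000
HU = 16.02


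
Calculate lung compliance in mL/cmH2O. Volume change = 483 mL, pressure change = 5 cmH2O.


C = dV / dP
C = 483 / 5
C = 96.6 mL/cmH2O


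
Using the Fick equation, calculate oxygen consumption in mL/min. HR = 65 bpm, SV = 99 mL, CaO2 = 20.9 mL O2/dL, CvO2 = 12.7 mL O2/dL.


CO = HR*SV = 65*99/1000 = 6.435 L/min
a-v O2 diff = 20.9 - 12.7 = 8.2 mL/dL
VO2 = CO * (CaO2-CvO2) * 10 dL/L
VO2 = 6.435 * 8.2 * 10
VO2 = 527.7 mL/min


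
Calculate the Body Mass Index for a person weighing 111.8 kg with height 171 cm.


BMI = weight / height^2
height = 171 cm = 1.71 m
BMI = 111.8 / 1.71^2
BMI = 38.23 kg/m^2


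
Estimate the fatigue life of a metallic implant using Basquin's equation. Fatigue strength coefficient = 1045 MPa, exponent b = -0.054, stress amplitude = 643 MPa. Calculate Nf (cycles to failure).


sigma_a = sigma_f' * (2Nf)^b
2Nf = (sigma_a/sigma_f')^(1/b)
2Nf = (643/1045)^(1/-0.054)
2Nf = 8047.3711
Nf = 4024


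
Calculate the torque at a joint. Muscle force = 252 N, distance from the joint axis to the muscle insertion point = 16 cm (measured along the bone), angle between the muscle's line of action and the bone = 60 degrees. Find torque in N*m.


Torque = F * d * sin(theta)   (moment arm = d*sin(theta))
d = 16 cm = 0.16 m
Torque = 252 * 0.16 * sin(60)
Torque = 34.92 N*m


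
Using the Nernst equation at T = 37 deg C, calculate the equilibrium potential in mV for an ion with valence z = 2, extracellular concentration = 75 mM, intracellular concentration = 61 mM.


E = (RT/(zF)) * ln(C_out/C_in)
T = 37 + 273.15 = 310.15 K
E = (8.314 * 310.15 / (2 * 96485)) * ln(75/61)
E = 2.761 mV


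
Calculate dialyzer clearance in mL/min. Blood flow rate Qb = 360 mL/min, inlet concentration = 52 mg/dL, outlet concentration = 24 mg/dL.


K = Qb * (Cb_in - Cb_out) / Cb_in
K = 360 * (52 - 24) / 52
K = 193.8 mL/min


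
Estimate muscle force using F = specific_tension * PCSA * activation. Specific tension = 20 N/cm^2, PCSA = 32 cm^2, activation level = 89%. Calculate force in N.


F = sigma * PCSA * activation
F = 20 * 32 * 0.89
F = 569.6 N


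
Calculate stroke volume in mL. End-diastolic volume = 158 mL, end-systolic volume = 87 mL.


SV = EDV - ESV
SV = 158 - 87
SV = 71 mL


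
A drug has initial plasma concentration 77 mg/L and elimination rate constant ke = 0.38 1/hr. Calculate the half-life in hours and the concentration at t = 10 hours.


t_half = ln(2) / ke = 0.693147 / 0.38 = 1.824 hr
C(t) = C0 * exp(-ke*t) = 77 * exp(-0.38*10)
C(10) = 1.723 mg/L


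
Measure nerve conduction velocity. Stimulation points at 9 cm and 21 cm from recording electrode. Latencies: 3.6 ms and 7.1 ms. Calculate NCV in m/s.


Distance = (21 - 9) / 100 = 0.12 m
dt = (7.1 - 3.6) / 1000 = 0.0035 s
NCV = dist / dt = 34.29 m/s


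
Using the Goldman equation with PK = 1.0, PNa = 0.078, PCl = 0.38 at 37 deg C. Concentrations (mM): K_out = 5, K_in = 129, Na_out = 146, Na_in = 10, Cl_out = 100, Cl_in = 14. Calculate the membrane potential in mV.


Vm = (RT/F)*ln((PK*Ko + PNa*Nao + PCl*Cli)/(PK*Ki + PNa*Nai + PCl*Clo))
Numer = 21.708, Denom = 167.78
Vm = -54.65 mV


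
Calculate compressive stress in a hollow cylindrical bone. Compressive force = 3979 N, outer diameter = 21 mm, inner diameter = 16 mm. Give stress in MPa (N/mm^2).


A = pi*(r_o^2 - r_i^2)
r_o = 10.5 mm, r_i = 8 mm
A = 145.299 mm^2
sigma = F/A = 3979 / 145.299
sigma = 27.38 MPa


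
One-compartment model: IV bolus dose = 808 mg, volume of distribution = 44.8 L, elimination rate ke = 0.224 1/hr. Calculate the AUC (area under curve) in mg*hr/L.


C0 = Dose/Vd = 808/44.8 = 18.0357 mg/L
AUC = C0/ke = 18.0357/0.224
AUC = 80.52 mg*hr/L


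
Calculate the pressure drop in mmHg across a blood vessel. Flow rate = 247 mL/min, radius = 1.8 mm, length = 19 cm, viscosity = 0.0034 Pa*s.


dP = 8*mu*L*Q / (pi*r^4)
Q = 247 mL/min = 4.11667e-06 m^3/s
dP = 645.102 Pa = 645.102 / 133.322 mmHg = 4.839 mmHg


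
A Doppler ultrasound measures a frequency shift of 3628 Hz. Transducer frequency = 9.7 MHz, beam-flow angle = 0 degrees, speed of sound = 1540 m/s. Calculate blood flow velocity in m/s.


v = fd * c / (2 * f0 * cos(theta))
v = 3628 * 1540 / (2 * 9.7000e+06 * cos(0))
v = 0.288 m/s


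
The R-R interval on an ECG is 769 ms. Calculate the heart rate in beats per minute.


HR = 60 / RR_interval(s)
RR = 769 ms = 0.769 s
HR = 60 / 0.769 = 78.02 bpm


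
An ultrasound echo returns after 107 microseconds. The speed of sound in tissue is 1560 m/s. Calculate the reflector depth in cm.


depth = c * t / 2
t = 107 us = 1.0700e-04 s
depth = 1560 * 1.0700e-04 / 2
depth = 0.08346 m = 8.346 cm


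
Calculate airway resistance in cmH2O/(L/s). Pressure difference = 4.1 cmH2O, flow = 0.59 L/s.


R = dP / flow
R = 4.1 / 0.59
R = 6.949 cmH2O/(L/s)


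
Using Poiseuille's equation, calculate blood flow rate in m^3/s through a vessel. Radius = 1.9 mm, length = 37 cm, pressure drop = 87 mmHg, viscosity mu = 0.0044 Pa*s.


Q = pi*r^4*dP / (8*mu*L)
r = 0.0019 m, L = 0.37 m
dP = 87 mmHg = 11599.014 Pa
Q = 3.6462e-05 m^3/s


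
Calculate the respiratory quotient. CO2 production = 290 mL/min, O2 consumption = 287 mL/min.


RQ = VCO2 / VO2
RQ = 290 / 287
RQ = 1.01


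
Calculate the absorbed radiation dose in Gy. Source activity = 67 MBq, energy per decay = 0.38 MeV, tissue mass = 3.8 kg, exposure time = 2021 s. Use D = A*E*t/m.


A = 67 MBq = 6.7000e+07 Bq
E = 0.38 MeV = 6.0876e-14 J
D = A*E*t/m = 6.7000e+07*6.0876e-14*2021/3.8
D = 0.002169 Gy


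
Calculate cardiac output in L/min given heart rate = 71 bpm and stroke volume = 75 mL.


CO = HR * SV
CO = 71 * 75 / 1000
CO = 5.325 L/min


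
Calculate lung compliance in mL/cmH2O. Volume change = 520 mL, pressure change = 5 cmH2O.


C = dV / dP
C = 520 / 5
C = 104 mL/cmH2O


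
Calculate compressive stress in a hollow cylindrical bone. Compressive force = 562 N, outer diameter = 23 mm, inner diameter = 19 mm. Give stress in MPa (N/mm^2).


A = pi*(r_o^2 - r_i^2)
r_o = 11.5 mm, r_i = 9.5 mm
A = 131.947 mm^2
sigma = F/A = 562 / 131.947
sigma = 4.259 MPa


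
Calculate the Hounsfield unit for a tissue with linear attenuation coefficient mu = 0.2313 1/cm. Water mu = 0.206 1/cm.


HU = ((mu_tissue - mu_water) / mu_water) * 1000
HU = ((0.2313 - 0.206) / 0.206) * 1000
HU = 122.8


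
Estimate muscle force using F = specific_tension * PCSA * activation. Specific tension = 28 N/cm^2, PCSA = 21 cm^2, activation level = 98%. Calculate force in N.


F = sigma * PCSA * activation
F = 28 * 21 * 0.98
F = 576.2 N


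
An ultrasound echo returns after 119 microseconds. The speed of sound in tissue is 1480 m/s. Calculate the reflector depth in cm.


depth = c * t / 2
t = 119 us = 1.1900e-04 s
depth = 1480 * 1.1900e-04 / 2
depth = 0.08806 m = 8.806 cm


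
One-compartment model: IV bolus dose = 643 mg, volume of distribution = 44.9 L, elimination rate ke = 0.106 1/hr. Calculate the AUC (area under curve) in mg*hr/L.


C0 = Dose/Vd = 643/44.9 = 14.3207 mg/L
AUC = C0/ke = 14.3207/0.106
AUC = 135.1 mg*hr/L
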